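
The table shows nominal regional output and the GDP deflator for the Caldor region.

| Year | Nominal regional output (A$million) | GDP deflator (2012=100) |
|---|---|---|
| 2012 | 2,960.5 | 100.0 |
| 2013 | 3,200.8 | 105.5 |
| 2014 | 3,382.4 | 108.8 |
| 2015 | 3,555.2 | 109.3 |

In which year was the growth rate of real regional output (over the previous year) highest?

2013: real = 3200.8/1.055 = 3033.93; growth vs 2012 (2960.50) = 2.48%.
2014: real = 3382.4/1.088 = 3108.82; growth vs 2013 (3033.93) = 2.47%.
2015: real = 3555.2/1.093 = 3252.70; growth vs 2014 (3108.82) = 4.63%.

2015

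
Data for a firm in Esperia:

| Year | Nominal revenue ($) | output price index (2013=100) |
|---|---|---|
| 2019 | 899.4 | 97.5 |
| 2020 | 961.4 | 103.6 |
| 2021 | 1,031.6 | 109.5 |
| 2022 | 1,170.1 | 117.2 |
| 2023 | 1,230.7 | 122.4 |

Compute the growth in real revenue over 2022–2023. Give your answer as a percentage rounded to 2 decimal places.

0.71%

Real revenue 2022 = 1170.1/1.172 = 998.38.
Real revenue 2023 = 1230.7/1.224 = 1005.47.
Change = 1005.47/998.38 − 1 = 0.0071.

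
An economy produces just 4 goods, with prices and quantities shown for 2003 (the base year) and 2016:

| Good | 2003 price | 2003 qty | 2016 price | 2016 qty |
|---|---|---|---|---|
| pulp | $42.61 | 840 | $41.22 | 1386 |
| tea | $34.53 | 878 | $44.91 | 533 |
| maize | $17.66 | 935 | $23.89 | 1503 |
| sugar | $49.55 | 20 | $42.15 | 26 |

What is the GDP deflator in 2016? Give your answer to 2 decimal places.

112.13

Nominal GDP 2016 = 41.22·1386 + 44.91·533 + 23.89·1503 + 42.15·26 = 118070.52.
Real GDP 2016 (at 2003 prices) = 42.61·1386 + 34.53·533 + 17.66·1503 + 49.55·26 = 105293.23.
Deflator = Nominal/Real × 100 = 118070.52/105293.23 × 100 = 112.135.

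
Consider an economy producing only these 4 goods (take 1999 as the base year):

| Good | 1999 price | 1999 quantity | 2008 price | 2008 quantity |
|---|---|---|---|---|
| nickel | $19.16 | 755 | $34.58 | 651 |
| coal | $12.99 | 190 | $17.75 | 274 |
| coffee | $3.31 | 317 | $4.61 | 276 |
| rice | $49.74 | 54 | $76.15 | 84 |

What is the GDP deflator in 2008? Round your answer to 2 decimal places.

165.90

Nominal GDP 2008 = 34.58·651 + 17.75·274 + 4.61·276 + 76.15·84 = 35044.04.
Real GDP 2008 (at 1999 prices) = 19.16·651 + 12.99·274 + 3.31·276 + 49.74·84 = 21124.14.
Deflator = Nominal/Real × 100 = 35044.04/21124.14 × 100 = 165.896.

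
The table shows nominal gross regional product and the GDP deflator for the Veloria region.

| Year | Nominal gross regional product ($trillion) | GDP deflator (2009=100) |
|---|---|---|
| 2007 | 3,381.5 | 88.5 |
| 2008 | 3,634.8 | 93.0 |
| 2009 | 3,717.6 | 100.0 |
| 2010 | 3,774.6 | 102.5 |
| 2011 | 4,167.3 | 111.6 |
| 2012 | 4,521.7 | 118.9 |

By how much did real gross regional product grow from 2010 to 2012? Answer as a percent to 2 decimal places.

3.27%

Real gross regional product 2010 = 3774.6/1.025 = 3682.54.
Real gross regional product 2012 = 4521.7/1.189 = 3802.94.
Change = 3802.94/3682.54 − 1 = 0.0327.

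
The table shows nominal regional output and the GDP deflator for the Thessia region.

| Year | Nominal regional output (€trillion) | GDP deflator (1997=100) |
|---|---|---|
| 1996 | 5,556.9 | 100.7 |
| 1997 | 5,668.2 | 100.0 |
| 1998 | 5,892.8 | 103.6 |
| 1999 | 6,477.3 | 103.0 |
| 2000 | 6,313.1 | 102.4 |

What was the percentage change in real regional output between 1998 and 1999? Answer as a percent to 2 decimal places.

10.56%

Real regional output 1998 = 5892.8/1.036 = 5688.03.
Real regional output 1999 = 6477.3/1.030 = 6288.64.
Change = 6288.64/5688.03 − 1 = 0.1056.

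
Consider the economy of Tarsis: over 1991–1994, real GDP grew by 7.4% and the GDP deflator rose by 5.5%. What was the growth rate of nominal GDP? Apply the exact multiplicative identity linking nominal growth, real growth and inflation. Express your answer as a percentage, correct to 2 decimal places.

(1 + g_nom) = (1 + g_real)(1 + π) = 1.0740 × 1.0550 = 1.13307.

13.31%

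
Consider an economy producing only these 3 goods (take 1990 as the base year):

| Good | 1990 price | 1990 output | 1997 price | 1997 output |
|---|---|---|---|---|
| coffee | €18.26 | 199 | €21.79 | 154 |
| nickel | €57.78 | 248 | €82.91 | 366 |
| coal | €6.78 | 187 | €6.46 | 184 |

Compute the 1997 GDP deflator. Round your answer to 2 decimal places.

138.41

Nominal GDP 1997 = 21.79·154 + 82.91·366 + 6.46·184 = 34889.36.
Real GDP 1997 (at 1990 prices) = 18.26·154 + 57.78·366 + 6.78·184 = 25207.04.
Deflator = Nominal/Real × 100 = 34889.36/25207.04 × 100 = 138.411.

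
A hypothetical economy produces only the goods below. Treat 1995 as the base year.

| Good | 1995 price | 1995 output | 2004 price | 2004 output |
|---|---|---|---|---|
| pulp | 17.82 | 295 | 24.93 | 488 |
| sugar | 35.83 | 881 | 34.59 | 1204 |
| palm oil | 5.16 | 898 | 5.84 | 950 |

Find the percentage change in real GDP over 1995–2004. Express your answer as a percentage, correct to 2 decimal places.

Real GDP 1995 = Nominal GDP 1995 = 17.82·295 + 35.83·881 + 5.16·898 = 41456.81.
Real GDP 2004 (at 1995 prices) = 17.82·488 + 35.83·1204 + 5.16·950 = 56737.48.
Real growth = 56737.48/41456.81 − 1 = 0.3686.

36.86%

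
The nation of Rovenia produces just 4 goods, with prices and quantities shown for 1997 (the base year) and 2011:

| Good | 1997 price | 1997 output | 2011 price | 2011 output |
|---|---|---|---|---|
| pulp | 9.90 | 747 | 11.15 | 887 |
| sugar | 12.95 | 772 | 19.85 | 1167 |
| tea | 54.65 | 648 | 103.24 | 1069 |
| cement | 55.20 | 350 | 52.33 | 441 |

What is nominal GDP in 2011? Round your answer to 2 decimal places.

Nominal GDP 2011 = Σ (p_2011 × q_2011) = 11.15·887 + 19.85·1167 + 103.24·1069 + 52.33·441 = 166496.09.

166496.09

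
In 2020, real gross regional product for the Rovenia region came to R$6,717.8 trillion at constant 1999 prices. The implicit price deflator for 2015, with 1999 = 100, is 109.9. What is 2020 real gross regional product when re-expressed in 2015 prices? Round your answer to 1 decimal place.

Real gross regional product in 2015 prices = Real gross regional product in 1999 prices × (P_2015/P_1999) = 6717.8 × 1.099 = 7382.86.

R$7,382.9 trillion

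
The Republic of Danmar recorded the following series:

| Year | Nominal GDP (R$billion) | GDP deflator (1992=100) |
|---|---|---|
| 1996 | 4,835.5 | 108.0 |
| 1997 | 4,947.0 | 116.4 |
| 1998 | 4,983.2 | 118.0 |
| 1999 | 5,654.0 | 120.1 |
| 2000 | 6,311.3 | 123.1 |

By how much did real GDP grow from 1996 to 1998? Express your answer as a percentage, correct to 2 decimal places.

-5.68%

Real GDP 1996 = 4835.5/1.080 = 4477.31.
Real GDP 1998 = 4983.2/1.180 = 4223.05.
Change = 4223.05/4477.31 − 1 = -0.0568.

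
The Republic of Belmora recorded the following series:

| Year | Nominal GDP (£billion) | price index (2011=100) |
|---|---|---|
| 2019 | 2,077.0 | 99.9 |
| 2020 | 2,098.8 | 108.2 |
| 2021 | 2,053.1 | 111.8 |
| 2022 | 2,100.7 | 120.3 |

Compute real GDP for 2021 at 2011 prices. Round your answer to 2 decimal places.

Real GDP 2021 = 2053.1 / 1.118 = 1836.40.

£1,836.40 billion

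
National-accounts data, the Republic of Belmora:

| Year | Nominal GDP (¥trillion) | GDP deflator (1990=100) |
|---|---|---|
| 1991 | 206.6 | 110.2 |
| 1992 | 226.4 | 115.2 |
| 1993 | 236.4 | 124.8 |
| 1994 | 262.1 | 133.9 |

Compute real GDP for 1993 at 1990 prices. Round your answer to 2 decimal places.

¥189.42 trillion

Real GDP 1993 = 236.4 / 1.248 = 189.42.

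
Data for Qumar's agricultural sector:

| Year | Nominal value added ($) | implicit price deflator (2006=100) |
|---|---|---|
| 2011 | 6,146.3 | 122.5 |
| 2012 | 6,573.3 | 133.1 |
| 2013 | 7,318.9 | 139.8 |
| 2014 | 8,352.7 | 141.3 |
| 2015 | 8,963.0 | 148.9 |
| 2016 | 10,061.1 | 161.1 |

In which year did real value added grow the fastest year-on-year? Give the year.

2014

2012: real = 6573.3/1.331 = 4938.62; growth vs 2011 (5017.39) = -1.57%.
2013: real = 7318.9/1.398 = 5235.26; growth vs 2012 (4938.62) = 6.01%.
2014: real = 8352.7/1.413 = 5911.32; growth vs 2013 (5235.26) = 12.91%.
2015: real = 8963.0/1.489 = 6019.48; growth vs 2014 (5911.32) = 1.83%.
2016: real = 10061.1/1.611 = 6245.25; growth vs 2015 (6019.48) = 3.75%.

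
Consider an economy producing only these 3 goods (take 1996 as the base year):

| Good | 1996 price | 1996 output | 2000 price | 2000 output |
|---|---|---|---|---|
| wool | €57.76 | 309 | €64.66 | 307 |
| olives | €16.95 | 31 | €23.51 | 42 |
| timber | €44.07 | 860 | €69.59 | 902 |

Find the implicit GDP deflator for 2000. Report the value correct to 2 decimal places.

Nominal GDP 2000 = 64.66·307 + 23.51·42 + 69.59·902 = 83608.22.
Real GDP 2000 (at 1996 prices) = 57.76·307 + 16.95·42 + 44.07·902 = 58195.36.
Deflator = Nominal/Real × 100 = 83608.22/58195.36 × 100 = 143.668.

143.67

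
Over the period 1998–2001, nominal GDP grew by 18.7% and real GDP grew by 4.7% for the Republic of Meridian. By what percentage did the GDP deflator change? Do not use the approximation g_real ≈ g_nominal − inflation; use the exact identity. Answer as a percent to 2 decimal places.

(1 + g_nom) = (1 + g_real)(1 + π), so π = 1.1870 / 1.0470 − 1 = 0.13372.

13.37%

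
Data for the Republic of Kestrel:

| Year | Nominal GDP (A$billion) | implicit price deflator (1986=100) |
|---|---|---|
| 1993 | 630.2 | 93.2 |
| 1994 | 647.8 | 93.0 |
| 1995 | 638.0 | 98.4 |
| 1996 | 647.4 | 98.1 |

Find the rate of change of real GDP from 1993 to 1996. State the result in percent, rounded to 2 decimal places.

-2.40%

Real GDP 1993 = 630.2/0.932 = 676.18.
Real GDP 1996 = 647.4/0.981 = 659.94.
Change = 659.94/676.18 − 1 = -0.0240.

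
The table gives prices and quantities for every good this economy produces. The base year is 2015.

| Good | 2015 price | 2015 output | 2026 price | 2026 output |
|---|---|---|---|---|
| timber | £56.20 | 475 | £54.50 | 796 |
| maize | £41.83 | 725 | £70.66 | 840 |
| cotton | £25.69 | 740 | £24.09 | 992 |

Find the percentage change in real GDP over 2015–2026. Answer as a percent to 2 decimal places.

38.57%

Real GDP 2015 = Nominal GDP 2015 = 56.20·475 + 41.83·725 + 25.69·740 = 76032.35.
Real GDP 2026 (at 2015 prices) = 56.20·796 + 41.83·840 + 25.69·992 = 105356.88.
Real growth = 105356.88/76032.35 − 1 = 0.3857.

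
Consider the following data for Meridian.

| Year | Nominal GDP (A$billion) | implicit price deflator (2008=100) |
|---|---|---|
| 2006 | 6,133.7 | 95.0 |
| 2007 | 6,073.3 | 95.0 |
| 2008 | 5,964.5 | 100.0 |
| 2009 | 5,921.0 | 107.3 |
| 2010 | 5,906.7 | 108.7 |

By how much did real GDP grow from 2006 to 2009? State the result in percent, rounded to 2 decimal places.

Real GDP 2006 = 6133.7/0.950 = 6456.53.
Real GDP 2009 = 5921.0/1.073 = 5518.17.
Change = 5518.17/6456.53 − 1 = -0.1453.

-14.53%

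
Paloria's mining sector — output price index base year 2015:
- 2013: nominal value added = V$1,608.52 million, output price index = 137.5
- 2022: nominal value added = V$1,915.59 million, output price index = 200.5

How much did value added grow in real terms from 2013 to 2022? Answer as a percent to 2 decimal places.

Deflate each year: 2013 → 1608.52/1.375 = 1169.83; 2022 → 1915.59/2.005 = 955.41.
So real value added changed by 955.41/1169.83 − 1 = -0.1833, i.e. -18.33%.

-18.33%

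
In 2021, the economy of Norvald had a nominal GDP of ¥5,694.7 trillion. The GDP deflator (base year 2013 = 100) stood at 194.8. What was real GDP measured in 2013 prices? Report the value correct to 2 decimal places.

¥2,923.36 trillion

Real GDP = Nominal / (GDP deflator/100) = 5694.7 / 1.948 = 2923.36.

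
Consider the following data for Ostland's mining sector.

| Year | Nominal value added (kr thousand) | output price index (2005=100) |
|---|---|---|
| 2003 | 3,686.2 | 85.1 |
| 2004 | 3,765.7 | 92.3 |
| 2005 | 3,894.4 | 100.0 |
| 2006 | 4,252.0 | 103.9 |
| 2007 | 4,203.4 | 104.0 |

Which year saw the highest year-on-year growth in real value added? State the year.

2004: real = 3765.7/0.923 = 4079.85; growth vs 2003 (4331.61) = -5.81%.
2005: real = 3894.4/1.000 = 3894.40; growth vs 2004 (4079.85) = -4.55%.
2006: real = 4252.0/1.039 = 4092.40; growth vs 2005 (3894.40) = 5.08%.
2007: real = 4203.4/1.040 = 4041.73; growth vs 2006 (4092.40) = -1.24%.

2006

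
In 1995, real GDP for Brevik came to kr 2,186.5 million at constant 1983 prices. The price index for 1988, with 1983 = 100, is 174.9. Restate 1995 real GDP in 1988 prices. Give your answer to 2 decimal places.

kr 3,824.19 million

Real GDP in 1988 prices = Real GDP in 1983 prices × (P_1988/P_1983) = 2186.5 × 1.749 = 3824.19.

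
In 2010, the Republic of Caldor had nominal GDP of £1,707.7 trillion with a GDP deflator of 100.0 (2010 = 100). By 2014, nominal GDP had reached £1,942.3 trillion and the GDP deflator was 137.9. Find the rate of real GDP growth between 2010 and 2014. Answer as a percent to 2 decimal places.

-17.52%

Deflate each year: 2010 → 1707.7/1.000 = 1707.70; 2014 → 1942.3/1.379 = 1408.48.
So real GDP changed by 1408.48/1707.70 − 1 = -0.1752, i.e. -17.52%.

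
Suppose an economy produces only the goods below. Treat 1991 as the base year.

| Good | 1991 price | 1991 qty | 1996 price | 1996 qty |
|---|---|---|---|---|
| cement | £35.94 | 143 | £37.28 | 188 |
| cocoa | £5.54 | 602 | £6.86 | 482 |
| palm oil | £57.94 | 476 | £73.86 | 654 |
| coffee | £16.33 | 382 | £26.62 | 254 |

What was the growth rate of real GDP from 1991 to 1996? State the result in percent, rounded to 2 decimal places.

21.70%

Real GDP 1991 = Nominal GDP 1991 = 35.94·143 + 5.54·602 + 57.94·476 + 16.33·382 = 42292.00.
Real GDP 1996 (at 1991 prices) = 35.94·188 + 5.54·482 + 57.94·654 + 16.33·254 = 51467.58.
Real growth = 51467.58/42292.00 − 1 = 0.2170.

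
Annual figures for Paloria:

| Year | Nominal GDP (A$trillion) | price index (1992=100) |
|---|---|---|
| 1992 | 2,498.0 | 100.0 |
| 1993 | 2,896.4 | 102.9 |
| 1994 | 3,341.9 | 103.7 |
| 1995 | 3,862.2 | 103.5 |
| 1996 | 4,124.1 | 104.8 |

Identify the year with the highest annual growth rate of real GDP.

1993: real = 2896.4/1.029 = 2814.77; growth vs 1992 (2498.00) = 12.68%.
1994: real = 3341.9/1.037 = 3222.66; growth vs 1993 (2814.77) = 14.49%.
1995: real = 3862.2/1.035 = 3731.59; growth vs 1994 (3222.66) = 15.79%.
1996: real = 4124.1/1.048 = 3935.21; growth vs 1995 (3731.59) = 5.46%.

1995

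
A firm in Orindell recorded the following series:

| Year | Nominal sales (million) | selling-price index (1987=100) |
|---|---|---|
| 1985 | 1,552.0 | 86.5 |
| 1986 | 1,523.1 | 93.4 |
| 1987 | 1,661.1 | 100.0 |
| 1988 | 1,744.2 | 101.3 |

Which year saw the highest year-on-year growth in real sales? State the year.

1986: real = 1523.1/0.934 = 1630.73; growth vs 1985 (1794.22) = -9.11%.
1987: real = 1661.1/1.000 = 1661.10; growth vs 1986 (1630.73) = 1.86%.
1988: real = 1744.2/1.013 = 1721.82; growth vs 1987 (1661.10) = 3.66%.

1988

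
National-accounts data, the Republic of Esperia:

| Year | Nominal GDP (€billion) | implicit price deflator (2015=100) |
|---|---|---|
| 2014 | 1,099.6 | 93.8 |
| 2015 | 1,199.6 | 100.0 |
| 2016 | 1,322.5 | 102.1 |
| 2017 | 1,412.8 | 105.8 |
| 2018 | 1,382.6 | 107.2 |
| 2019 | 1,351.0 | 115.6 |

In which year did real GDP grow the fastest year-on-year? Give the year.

2016

2015: real = 1199.6/1.000 = 1199.60; growth vs 2014 (1172.28) = 2.33%.
2016: real = 1322.5/1.021 = 1295.30; growth vs 2015 (1199.60) = 7.98%.
2017: real = 1412.8/1.058 = 1335.35; growth vs 2016 (1295.30) = 3.09%.
2018: real = 1382.6/1.072 = 1289.74; growth vs 2017 (1335.35) = -3.42%.
2019: real = 1351.0/1.156 = 1168.69; growth vs 2018 (1289.74) = -9.39%.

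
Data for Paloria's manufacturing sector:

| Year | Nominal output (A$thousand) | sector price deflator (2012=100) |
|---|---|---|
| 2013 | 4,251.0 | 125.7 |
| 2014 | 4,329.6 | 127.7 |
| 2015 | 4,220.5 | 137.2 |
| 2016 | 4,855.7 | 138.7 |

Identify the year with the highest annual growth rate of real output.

2016

2014: real = 4329.6/1.277 = 3390.45; growth vs 2013 (3381.86) = 0.25%.
2015: real = 4220.5/1.372 = 3076.17; growth vs 2014 (3390.45) = -9.27%.
2016: real = 4855.7/1.387 = 3500.87; growth vs 2015 (3076.17) = 13.81%.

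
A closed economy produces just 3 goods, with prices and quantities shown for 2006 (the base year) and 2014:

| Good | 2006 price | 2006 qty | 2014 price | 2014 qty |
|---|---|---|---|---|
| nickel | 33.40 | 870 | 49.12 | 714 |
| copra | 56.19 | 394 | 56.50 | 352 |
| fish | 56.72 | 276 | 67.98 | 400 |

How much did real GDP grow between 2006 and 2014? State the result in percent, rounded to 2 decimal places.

-0.80%

Real GDP 2006 = Nominal GDP 2006 = 33.40·870 + 56.19·394 + 56.72·276 = 66851.58.
Real GDP 2014 (at 2006 prices) = 33.40·714 + 56.19·352 + 56.72·400 = 66314.48.
Real growth = 66314.48/66851.58 − 1 = -0.0080.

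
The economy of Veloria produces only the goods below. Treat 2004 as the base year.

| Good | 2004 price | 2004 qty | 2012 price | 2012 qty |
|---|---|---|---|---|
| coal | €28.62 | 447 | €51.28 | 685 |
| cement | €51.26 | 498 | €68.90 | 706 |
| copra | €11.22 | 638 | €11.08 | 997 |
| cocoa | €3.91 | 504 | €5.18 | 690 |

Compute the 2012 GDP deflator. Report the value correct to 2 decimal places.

Nominal GDP 2012 = 51.28·685 + 68.90·706 + 11.08·997 + 5.18·690 = 98391.16.
Real GDP 2012 (at 2004 prices) = 28.62·685 + 51.26·706 + 11.22·997 + 3.91·690 = 69678.50.
Deflator = Nominal/Real × 100 = 98391.16/69678.50 × 100 = 141.207.

141.21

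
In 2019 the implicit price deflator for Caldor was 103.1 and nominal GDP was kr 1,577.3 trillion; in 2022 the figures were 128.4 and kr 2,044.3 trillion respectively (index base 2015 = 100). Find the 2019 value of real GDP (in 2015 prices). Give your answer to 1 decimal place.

kr 1,529.9 trillion

Real GDP = Nominal / (implicit price deflator/100) = 1577.3 / 1.031 = 1529.87.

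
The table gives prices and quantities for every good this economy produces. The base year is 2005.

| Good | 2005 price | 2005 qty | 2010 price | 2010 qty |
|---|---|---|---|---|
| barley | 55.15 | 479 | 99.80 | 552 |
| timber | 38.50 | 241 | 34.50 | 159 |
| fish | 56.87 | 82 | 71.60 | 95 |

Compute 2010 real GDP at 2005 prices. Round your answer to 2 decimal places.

41966.95

Real GDP 2010 = Σ (p_2005 × q_2010) = 55.15·552 + 38.50·159 + 56.87·95 = 41966.95.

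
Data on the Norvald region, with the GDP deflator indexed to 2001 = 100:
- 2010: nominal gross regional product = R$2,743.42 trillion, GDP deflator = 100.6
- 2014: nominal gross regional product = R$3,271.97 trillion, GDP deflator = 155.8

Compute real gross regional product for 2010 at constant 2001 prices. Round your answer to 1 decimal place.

R$2,727.1 trillion

Real gross regional product = Nominal / (GDP deflator/100) = 2743.42 / 1.006 = 2727.06.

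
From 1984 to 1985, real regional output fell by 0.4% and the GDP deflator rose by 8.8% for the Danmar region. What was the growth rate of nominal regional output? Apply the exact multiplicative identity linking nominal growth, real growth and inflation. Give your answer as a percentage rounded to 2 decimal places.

8.36%

(1 + g_nom) = (1 + g_real)(1 + π) = 0.9960 × 1.0880 = 1.08365.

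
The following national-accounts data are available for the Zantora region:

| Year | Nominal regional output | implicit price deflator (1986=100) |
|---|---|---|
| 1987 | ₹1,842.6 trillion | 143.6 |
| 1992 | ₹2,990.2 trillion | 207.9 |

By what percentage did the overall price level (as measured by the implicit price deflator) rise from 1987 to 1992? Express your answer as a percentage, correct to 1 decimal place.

44.8%

Price-level change = 207.9 / 143.6 − 1 = 0.4478.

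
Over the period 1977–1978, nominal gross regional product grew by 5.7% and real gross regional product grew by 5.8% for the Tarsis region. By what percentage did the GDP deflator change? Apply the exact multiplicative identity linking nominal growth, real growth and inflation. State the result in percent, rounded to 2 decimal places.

(1 + g_nom) = (1 + g_real)(1 + π), so π = 1.0570 / 1.0580 − 1 = -0.00095.

-0.09%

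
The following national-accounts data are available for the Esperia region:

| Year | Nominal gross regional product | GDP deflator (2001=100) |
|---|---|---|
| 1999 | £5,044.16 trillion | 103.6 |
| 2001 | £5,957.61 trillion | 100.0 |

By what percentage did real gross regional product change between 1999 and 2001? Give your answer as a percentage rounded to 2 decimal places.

Deflate each year: 1999 → 5044.16/1.036 = 4868.88; 2001 → 5957.61/1.000 = 5957.61.
So real gross regional product changed by 5957.61/4868.88 − 1 = 0.2236, i.e. 22.36%.

22.36%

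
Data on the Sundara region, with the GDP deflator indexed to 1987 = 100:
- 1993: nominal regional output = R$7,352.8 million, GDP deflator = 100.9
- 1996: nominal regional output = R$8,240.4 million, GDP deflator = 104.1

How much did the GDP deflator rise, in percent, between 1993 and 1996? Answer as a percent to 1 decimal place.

3.2%

Price-level change = 104.1 / 100.9 − 1 = 0.0317.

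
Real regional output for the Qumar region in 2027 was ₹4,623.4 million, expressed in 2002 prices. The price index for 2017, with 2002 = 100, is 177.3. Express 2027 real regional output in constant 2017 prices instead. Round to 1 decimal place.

₹8,197.3 million

Real regional output in 2017 prices = Real regional output in 2002 prices × (P_2017/P_2002) = 4623.4 × 1.773 = 8197.29.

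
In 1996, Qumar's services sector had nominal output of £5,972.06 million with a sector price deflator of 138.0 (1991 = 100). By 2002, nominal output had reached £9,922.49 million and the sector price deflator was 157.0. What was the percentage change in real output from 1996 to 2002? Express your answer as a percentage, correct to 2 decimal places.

46.04%

Real output 1996 = 5972.06 / 1.380 = 4327.58.
Real output 2002 = 9922.49 / 1.570 = 6320.06.
Real growth = 6320.06 / 4327.58 − 1 = 0.4604.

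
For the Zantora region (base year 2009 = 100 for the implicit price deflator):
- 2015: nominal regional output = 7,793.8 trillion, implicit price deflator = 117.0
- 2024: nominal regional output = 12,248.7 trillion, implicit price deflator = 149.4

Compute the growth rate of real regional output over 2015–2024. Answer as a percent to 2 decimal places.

23.08%

Deflate each year: 2015 → 7793.8/1.170 = 6661.37; 2024 → 12248.7/1.494 = 8198.59.
So real regional output changed by 8198.59/6661.37 − 1 = 0.2308, i.e. 23.08%.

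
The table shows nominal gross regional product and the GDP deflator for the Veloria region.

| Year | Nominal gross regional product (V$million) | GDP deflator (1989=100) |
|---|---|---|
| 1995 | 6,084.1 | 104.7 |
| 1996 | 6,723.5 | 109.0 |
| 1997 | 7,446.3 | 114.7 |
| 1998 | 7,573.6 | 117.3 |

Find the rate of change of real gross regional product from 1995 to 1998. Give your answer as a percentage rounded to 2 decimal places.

11.11%

Real gross regional product 1995 = 6084.1/1.047 = 5810.98.
Real gross regional product 1998 = 7573.6/1.173 = 6456.61.
Change = 6456.61/5810.98 − 1 = 0.1111.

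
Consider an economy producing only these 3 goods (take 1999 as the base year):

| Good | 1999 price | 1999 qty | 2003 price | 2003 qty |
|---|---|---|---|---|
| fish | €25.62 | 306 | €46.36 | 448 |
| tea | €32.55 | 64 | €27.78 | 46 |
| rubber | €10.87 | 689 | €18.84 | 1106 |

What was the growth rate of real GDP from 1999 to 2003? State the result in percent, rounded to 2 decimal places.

43.56%

Real GDP 1999 = Nominal GDP 1999 = 25.62·306 + 32.55·64 + 10.87·689 = 17412.35.
Real GDP 2003 (at 1999 prices) = 25.62·448 + 32.55·46 + 10.87·1106 = 24997.28.
Real growth = 24997.28/17412.35 − 1 = 0.4356.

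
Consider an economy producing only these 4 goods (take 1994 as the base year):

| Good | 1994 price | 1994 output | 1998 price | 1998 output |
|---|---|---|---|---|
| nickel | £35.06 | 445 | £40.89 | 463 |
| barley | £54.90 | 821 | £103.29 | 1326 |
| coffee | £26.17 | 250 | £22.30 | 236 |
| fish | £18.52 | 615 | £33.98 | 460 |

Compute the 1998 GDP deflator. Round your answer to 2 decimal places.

170.44

Nominal GDP 1998 = 40.89·463 + 103.29·1326 + 22.30·236 + 33.98·460 = 176788.21.
Real GDP 1998 (at 1994 prices) = 35.06·463 + 54.90·1326 + 26.17·236 + 18.52·460 = 103725.50.
Deflator = Nominal/Real × 100 = 176788.21/103725.50 × 100 = 170.439.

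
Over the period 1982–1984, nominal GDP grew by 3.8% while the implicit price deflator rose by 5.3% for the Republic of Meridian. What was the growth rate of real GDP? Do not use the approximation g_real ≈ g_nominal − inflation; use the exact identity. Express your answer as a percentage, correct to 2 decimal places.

-1.42%

(1 + g_nom) = (1 + g_real)(1 + π), so g_real = 1.0380 / 1.0530 − 1 = -0.01425.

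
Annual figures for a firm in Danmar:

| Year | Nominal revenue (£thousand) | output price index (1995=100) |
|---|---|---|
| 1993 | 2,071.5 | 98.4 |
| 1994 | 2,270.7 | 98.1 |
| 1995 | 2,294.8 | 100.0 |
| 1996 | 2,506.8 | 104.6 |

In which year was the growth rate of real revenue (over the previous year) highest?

1994: real = 2270.7/0.981 = 2314.68; growth vs 1993 (2105.18) = 9.95%.
1995: real = 2294.8/1.000 = 2294.80; growth vs 1994 (2314.68) = -0.86%.
1996: real = 2506.8/1.046 = 2396.56; growth vs 1995 (2294.80) = 4.43%.

1994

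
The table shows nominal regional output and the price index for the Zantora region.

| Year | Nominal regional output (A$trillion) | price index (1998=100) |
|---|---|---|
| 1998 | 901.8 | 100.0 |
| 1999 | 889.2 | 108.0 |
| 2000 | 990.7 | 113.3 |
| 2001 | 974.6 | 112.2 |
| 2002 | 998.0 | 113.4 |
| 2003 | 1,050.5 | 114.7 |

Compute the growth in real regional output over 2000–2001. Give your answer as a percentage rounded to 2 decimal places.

-0.66%

Real regional output 2000 = 990.7/1.133 = 874.40.
Real regional output 2001 = 974.6/1.122 = 868.63.
Change = 868.63/874.40 − 1 = -0.0066.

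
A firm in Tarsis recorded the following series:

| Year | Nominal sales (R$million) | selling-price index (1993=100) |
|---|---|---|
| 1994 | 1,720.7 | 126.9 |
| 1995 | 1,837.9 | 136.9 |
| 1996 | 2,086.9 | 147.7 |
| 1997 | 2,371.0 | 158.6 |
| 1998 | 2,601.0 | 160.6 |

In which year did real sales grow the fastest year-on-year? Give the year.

1995: real = 1837.9/1.369 = 1342.51; growth vs 1994 (1355.95) = -0.99%.
1996: real = 2086.9/1.477 = 1412.93; growth vs 1995 (1342.51) = 5.25%.
1997: real = 2371.0/1.586 = 1494.96; growth vs 1996 (1412.93) = 5.81%.
1998: real = 2601.0/1.606 = 1619.55; growth vs 1997 (1494.96) = 8.33%.

1998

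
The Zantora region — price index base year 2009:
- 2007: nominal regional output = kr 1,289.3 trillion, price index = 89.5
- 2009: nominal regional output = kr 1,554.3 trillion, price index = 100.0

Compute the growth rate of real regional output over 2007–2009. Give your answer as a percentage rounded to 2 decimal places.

7.90%

Real regional output 2007 = 1289.3 / 0.895 = 1440.56.
Real regional output 2009 = 1554.3 / 1.000 = 1554.30.
Real growth = 1554.30 / 1440.56 − 1 = 0.0790.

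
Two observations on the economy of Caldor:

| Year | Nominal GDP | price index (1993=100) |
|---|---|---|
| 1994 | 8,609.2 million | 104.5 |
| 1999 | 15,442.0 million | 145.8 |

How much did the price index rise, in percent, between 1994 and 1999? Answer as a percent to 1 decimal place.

39.5%

Price-level change = 145.8 / 104.5 − 1 = 0.3952.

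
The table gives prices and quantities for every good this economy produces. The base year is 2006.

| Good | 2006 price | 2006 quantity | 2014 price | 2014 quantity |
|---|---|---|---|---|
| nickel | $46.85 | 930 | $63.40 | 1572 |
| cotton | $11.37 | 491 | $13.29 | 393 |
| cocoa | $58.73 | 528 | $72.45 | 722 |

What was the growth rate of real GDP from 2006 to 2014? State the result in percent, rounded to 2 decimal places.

50.34%

Real GDP 2006 = Nominal GDP 2006 = 46.85·930 + 11.37·491 + 58.73·528 = 80162.61.
Real GDP 2014 (at 2006 prices) = 46.85·1572 + 11.37·393 + 58.73·722 = 120519.67.
Real growth = 120519.67/80162.61 − 1 = 0.5034.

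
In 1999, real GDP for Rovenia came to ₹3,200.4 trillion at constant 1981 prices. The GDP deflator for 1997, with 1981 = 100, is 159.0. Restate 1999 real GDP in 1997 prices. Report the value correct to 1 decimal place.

Real GDP in 1997 prices = Real GDP in 1981 prices × (P_1997/P_1981) = 3200.4 × 1.590 = 5088.64.

₹5,088.6 trillion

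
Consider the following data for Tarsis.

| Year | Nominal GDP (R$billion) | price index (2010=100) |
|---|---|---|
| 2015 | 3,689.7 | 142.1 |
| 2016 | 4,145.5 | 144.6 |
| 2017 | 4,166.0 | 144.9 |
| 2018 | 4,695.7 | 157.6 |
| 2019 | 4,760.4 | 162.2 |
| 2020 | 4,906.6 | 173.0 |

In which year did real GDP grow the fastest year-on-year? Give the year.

2016

2016: real = 4145.5/1.446 = 2866.87; growth vs 2015 (2596.55) = 10.41%.
2017: real = 4166.0/1.449 = 2875.09; growth vs 2016 (2866.87) = 0.29%.
2018: real = 4695.7/1.576 = 2979.51; growth vs 2017 (2875.09) = 3.63%.
2019: real = 4760.4/1.622 = 2934.90; growth vs 2018 (2979.51) = -1.50%.
2020: real = 4906.6/1.730 = 2836.18; growth vs 2019 (2934.90) = -3.36%.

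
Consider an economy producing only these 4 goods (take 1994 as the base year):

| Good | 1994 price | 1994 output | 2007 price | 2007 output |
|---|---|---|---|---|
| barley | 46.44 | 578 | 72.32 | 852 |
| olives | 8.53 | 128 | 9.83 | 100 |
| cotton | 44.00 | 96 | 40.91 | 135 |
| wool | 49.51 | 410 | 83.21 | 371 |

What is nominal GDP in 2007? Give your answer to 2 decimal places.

Nominal GDP 2007 = Σ (p_2007 × q_2007) = 72.32·852 + 9.83·100 + 40.91·135 + 83.21·371 = 98993.40.

98993.40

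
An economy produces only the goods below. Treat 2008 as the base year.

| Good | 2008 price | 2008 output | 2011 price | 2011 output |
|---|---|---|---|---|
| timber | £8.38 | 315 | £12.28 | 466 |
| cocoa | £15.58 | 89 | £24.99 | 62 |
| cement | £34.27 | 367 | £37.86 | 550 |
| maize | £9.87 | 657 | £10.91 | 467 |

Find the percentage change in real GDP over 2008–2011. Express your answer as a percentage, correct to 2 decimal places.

22.70%

Real GDP 2008 = Nominal GDP 2008 = 8.38·315 + 15.58·89 + 34.27·367 + 9.87·657 = 23088.00.
Real GDP 2011 (at 2008 prices) = 8.38·466 + 15.58·62 + 34.27·550 + 9.87·467 = 28328.83.
Real growth = 28328.83/23088.00 − 1 = 0.2270.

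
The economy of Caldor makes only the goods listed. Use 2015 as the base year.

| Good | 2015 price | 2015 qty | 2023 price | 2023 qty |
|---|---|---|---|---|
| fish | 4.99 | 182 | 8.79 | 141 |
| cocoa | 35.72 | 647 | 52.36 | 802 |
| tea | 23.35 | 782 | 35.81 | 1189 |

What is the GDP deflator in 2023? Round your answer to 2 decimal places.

Nominal GDP 2023 = 8.79·141 + 52.36·802 + 35.81·1189 = 85810.20.
Real GDP 2023 (at 2015 prices) = 4.99·141 + 35.72·802 + 23.35·1189 = 57114.18.
Deflator = Nominal/Real × 100 = 85810.20/57114.18 × 100 = 150.243.

150.24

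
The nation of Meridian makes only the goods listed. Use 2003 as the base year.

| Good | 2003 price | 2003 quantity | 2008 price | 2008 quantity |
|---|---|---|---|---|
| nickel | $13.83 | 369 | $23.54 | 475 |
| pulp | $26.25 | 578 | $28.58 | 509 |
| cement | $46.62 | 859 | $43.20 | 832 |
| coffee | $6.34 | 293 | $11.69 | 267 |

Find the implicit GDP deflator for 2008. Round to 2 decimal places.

107.25

Nominal GDP 2008 = 23.54·475 + 28.58·509 + 43.20·832 + 11.69·267 = 64792.35.
Real GDP 2008 (at 2003 prices) = 13.83·475 + 26.25·509 + 46.62·832 + 6.34·267 = 60411.12.
Deflator = Nominal/Real × 100 = 64792.35/60411.12 × 100 = 107.252.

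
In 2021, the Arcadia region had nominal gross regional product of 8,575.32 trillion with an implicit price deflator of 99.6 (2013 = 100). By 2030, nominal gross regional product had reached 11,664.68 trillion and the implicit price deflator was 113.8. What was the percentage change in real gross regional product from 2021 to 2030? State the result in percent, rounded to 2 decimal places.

Deflate each year: 2021 → 8575.32/0.996 = 8609.76; 2030 → 11664.68/1.138 = 10250.16.
So real gross regional product changed by 10250.16/8609.76 − 1 = 0.1905, i.e. 19.05%.

19.05%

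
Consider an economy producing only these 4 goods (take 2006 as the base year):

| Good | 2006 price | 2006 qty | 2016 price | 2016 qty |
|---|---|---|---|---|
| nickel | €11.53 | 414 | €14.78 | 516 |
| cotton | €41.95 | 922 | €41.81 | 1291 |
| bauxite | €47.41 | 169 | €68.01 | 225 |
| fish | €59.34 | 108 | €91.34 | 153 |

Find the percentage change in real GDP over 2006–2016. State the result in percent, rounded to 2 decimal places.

37.98%

Real GDP 2006 = Nominal GDP 2006 = 11.53·414 + 41.95·922 + 47.41·169 + 59.34·108 = 57872.33.
Real GDP 2016 (at 2006 prices) = 11.53·516 + 41.95·1291 + 47.41·225 + 59.34·153 = 79853.20.
Real growth = 79853.20/57872.33 − 1 = 0.3798.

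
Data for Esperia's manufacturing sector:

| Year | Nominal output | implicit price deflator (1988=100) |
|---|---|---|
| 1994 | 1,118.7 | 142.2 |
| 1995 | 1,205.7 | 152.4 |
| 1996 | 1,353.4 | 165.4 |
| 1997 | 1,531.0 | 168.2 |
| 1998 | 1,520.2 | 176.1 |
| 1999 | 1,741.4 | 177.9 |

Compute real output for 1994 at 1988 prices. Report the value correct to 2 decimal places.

786.71

Real output 1994 = 1118.7 / 1.422 = 786.71.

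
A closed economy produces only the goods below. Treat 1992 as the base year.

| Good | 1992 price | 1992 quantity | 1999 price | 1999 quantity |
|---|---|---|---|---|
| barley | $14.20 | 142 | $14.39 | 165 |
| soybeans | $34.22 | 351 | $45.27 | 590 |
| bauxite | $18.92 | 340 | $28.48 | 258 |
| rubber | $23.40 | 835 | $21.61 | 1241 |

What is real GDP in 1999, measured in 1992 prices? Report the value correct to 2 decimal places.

Real GDP 1999 = Σ (p_1992 × q_1999) = 14.20·165 + 34.22·590 + 18.92·258 + 23.40·1241 = 56453.56.

$56453.56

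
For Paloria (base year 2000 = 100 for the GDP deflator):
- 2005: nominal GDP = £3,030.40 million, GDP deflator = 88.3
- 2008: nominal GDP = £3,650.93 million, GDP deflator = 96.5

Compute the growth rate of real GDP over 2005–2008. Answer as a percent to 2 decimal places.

Real GDP 2005 = 3030.40 / 0.883 = 3431.94.
Real GDP 2008 = 3650.93 / 0.965 = 3783.35.
Real growth = 3783.35 / 3431.94 − 1 = 0.1024.

10.24%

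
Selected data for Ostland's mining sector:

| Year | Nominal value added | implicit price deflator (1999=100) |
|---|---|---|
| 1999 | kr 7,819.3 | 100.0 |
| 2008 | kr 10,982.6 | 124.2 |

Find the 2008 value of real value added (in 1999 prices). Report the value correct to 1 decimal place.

Real value added = Nominal / (implicit price deflator/100) = 10982.6 / 1.242 = 8842.67.

kr 8,842.7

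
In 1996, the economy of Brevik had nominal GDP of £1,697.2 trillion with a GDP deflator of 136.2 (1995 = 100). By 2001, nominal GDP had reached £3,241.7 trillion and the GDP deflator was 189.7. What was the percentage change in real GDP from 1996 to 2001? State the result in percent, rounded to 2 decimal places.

Real GDP 1996 = 1697.2 / 1.362 = 1246.11.
Real GDP 2001 = 3241.7 / 1.897 = 1708.86.
Real growth = 1708.86 / 1246.11 − 1 = 0.3714.

37.14%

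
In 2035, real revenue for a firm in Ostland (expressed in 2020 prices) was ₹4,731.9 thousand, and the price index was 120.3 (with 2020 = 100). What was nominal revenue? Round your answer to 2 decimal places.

Nominal revenue = Real × (price index/100) = 4731.9 × 1.203 = 5692.48.

₹5,692.48 thousand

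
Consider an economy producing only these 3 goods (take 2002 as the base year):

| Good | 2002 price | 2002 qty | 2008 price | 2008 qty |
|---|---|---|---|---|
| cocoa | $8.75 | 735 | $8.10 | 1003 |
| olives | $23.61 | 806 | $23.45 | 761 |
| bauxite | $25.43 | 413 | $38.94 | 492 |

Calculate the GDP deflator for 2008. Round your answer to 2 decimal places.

Nominal GDP 2008 = 8.10·1003 + 23.45·761 + 38.94·492 = 45128.23.
Real GDP 2008 (at 2002 prices) = 8.75·1003 + 23.61·761 + 25.43·492 = 39255.02.
Deflator = Nominal/Real × 100 = 45128.23/39255.02 × 100 = 114.962.

114.96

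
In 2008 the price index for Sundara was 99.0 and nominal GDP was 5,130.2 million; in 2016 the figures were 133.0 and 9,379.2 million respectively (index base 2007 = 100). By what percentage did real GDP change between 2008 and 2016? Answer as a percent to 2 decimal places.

36.09%

Deflate each year: 2008 → 5130.2/0.990 = 5182.02; 2016 → 9379.2/1.330 = 7052.03.
So real GDP changed by 7052.03/5182.02 − 1 = 0.3609, i.e. 36.09%.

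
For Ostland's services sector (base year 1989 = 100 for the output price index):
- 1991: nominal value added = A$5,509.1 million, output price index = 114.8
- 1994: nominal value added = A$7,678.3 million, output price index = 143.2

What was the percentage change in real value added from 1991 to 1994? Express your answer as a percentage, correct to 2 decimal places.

Real value added 1991 = 5509.1 / 1.148 = 4798.87.
Real value added 1994 = 7678.3 / 1.432 = 5361.94.
Real growth = 5361.94 / 4798.87 − 1 = 0.1173.

11.73%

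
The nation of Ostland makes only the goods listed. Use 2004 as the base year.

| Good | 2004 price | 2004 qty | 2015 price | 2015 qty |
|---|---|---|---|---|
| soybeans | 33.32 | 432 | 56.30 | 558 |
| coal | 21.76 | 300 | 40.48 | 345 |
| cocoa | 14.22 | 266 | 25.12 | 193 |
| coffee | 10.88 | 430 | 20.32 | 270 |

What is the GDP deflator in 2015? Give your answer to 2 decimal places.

Nominal GDP 2015 = 56.30·558 + 40.48·345 + 25.12·193 + 20.32·270 = 55715.56.
Real GDP 2015 (at 2004 prices) = 33.32·558 + 21.76·345 + 14.22·193 + 10.88·270 = 31781.82.
Deflator = Nominal/Real × 100 = 55715.56/31781.82 × 100 = 175.306.

175.31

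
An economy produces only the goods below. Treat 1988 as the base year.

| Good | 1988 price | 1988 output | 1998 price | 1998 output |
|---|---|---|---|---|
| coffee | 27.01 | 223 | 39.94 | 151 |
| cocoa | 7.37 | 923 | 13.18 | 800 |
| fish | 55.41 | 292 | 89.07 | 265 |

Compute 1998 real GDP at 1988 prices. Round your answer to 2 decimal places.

24658.16

Real GDP 1998 = Σ (p_1988 × q_1998) = 27.01·151 + 7.37·800 + 55.41·265 = 24658.16.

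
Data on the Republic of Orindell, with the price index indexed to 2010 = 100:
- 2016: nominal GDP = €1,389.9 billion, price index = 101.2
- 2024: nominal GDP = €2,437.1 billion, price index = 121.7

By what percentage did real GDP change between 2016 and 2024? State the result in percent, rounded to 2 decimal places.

45.81%

Real GDP 2016 = 1389.9 / 1.012 = 1373.42.
Real GDP 2024 = 2437.1 / 1.217 = 2002.55.
Real growth = 2002.55 / 1373.42 − 1 = 0.4581.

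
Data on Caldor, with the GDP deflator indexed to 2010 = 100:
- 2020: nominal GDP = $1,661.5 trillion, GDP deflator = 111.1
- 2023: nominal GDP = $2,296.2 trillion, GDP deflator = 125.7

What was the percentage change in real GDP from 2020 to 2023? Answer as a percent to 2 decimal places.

Deflate each year: 2020 → 1661.5/1.111 = 1495.50; 2023 → 2296.2/1.257 = 1826.73.
So real GDP changed by 1826.73/1495.50 − 1 = 0.2215, i.e. 22.15%.

22.15%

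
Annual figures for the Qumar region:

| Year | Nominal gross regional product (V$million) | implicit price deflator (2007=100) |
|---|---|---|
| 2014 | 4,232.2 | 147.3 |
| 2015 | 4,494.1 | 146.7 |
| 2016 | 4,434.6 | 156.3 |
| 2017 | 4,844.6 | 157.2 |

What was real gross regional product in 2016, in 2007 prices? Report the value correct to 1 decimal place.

V$2,837.2 million

Real gross regional product 2016 = 4434.6 / 1.563 = 2837.24.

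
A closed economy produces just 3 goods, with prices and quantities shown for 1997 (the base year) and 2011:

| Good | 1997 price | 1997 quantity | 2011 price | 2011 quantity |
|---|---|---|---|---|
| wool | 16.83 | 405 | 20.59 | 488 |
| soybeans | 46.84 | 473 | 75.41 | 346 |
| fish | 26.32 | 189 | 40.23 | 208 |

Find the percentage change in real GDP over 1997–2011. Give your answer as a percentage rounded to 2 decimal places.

-11.94%

Real GDP 1997 = Nominal GDP 1997 = 16.83·405 + 46.84·473 + 26.32·189 = 33945.95.
Real GDP 2011 (at 1997 prices) = 16.83·488 + 46.84·346 + 26.32·208 = 29894.24.
Real growth = 29894.24/33945.95 − 1 = -0.1194.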